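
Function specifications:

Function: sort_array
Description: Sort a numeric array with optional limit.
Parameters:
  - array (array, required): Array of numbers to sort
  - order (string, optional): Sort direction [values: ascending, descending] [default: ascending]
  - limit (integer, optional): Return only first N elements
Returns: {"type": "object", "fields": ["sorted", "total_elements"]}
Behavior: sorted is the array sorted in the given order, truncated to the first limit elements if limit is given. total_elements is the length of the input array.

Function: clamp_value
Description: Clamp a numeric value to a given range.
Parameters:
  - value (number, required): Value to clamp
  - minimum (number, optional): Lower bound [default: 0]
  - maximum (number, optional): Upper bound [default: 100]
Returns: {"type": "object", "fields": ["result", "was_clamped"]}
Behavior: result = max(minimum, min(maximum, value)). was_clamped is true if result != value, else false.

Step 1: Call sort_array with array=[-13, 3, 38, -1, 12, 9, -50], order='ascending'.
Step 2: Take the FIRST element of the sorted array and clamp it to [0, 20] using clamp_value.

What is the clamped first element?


Step 1: sort_array(order=ascending)
  sorted: [-50, -13, -1, 3, 9, 12, 38]
  -> first element = -50
Step 2: clamp_value(value=-50, minimum=0, maximum=20)
  result = max(0, min(20, -50)) = max(0, -50) = 0
  was_clamped = (0 != -50) = true
  -> result = 0
0


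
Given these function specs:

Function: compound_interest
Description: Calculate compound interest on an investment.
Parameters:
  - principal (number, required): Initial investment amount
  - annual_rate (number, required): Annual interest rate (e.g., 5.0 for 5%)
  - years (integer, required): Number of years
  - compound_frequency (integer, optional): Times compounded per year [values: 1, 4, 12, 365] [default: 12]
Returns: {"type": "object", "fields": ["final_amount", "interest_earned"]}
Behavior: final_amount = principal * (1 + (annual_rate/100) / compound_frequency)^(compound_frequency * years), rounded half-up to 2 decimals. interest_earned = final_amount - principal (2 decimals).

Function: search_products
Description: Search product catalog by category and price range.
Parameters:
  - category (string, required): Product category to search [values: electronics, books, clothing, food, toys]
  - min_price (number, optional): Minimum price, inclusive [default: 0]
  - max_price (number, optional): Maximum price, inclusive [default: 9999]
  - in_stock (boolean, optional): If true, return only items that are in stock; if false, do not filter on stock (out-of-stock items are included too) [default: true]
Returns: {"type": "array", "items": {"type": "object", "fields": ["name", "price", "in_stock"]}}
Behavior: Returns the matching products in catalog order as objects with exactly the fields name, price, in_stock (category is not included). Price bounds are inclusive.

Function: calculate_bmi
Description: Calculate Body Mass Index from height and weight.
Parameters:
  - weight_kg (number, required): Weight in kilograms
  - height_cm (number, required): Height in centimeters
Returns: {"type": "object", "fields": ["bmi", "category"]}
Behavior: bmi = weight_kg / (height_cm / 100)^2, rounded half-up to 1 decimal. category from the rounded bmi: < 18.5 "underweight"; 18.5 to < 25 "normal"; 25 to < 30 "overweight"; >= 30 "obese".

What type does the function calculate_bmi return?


The calculate_bmi spec declares Returns: {"type": "object", "fields": ["bmi", "category"]}
Type:
object


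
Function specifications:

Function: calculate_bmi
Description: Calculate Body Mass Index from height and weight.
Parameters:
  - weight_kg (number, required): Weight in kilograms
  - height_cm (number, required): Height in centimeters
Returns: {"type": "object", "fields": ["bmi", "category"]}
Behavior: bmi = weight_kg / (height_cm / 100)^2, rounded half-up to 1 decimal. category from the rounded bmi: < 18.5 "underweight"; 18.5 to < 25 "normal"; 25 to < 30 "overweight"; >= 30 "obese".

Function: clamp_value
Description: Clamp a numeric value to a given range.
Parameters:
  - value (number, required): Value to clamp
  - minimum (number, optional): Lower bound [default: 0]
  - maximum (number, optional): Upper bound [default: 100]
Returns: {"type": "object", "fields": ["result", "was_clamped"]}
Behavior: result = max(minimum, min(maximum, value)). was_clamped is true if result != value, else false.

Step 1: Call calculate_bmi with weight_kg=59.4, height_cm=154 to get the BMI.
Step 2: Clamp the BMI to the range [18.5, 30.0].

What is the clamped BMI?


Step 1: calculate_bmi(weight_kg=59.4, height_cm=154)
  height_m = 154 / 100 = 1.54
  bmi = 59.4 / 1.54^2 = 59.4 / 2.3716 = 25.046382 -> 25.0
  25 <= 25.0 < 30 -> overweight
  -> bmi = 25.0
Step 2: clamp_value(value=25.0, minimum=18.5, maximum=30.0)
  result = max(18.5, min(30.0, 25.0)) = max(18.5, 25.0) = 25.0
  was_clamped = (25.0 != 25.0) = false
  -> result = 25.0
25.0


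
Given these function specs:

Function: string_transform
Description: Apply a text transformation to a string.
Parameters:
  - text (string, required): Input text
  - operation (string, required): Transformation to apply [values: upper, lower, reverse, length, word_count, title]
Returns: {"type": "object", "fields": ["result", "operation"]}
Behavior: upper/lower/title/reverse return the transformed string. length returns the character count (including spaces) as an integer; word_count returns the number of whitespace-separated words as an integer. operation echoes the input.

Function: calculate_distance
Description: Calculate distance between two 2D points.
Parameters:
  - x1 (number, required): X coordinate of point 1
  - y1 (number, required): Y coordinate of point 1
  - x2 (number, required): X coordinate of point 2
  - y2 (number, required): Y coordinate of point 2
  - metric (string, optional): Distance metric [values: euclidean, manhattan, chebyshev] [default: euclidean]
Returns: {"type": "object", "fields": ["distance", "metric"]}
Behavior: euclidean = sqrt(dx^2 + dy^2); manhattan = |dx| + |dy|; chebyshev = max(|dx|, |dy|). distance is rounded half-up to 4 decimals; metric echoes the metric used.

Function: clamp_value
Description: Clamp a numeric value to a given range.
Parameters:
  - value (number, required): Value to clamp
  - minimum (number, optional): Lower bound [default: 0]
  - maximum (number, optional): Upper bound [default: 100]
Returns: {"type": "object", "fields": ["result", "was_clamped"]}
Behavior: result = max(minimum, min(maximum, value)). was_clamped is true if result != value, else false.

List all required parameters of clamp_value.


Parameters of clamp_value and their required/optional flag:
  value: required
  minimum: optional
  maximum: optional
value


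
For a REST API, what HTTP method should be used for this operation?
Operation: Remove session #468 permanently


GET = read, POST = create, PUT = update/replace, DELETE = remove
This operation is a removal.
DELETE


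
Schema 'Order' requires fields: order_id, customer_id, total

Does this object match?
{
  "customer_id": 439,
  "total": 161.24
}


Checking required fields...
Missing: order_id
Invalid - missing required field 'order_id'


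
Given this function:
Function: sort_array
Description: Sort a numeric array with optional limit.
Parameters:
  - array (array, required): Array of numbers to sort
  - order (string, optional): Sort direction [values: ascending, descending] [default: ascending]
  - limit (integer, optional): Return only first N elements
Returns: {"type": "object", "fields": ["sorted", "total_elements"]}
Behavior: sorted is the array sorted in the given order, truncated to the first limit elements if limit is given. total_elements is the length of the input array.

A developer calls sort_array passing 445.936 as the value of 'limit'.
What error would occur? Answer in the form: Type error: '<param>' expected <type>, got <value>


Spec: 'limit' is declared as integer; 445.936 is a non-integer number.
Type error: 'limit' expected integer, got 445.936


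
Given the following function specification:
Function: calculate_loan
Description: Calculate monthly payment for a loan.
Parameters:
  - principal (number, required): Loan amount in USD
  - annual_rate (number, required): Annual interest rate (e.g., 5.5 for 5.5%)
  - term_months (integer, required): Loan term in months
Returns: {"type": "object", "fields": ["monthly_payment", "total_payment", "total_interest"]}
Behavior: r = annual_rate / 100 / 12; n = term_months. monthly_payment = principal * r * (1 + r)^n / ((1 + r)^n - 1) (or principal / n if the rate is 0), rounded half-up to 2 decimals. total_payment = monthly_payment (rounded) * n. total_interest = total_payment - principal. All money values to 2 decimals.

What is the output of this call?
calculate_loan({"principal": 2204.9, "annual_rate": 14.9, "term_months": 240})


r = 14.9 / 100 / 12 = 0.012416666667 (keep full precision)
(1 + r)^240 = 19.3298571
monthly_payment = 2204.9 * 0.012416666667 * 19.3298571 / (19.3298571 - 1) = 28.87111 -> 28.87
total_payment = 28.87 * 240 = 6928.80
total_interest = 6928.80 - 2204.90 = 4723.90
Output:
{"monthly_payment": 28.87, "total_payment": 6928.8, "total_interest": 4723.9}


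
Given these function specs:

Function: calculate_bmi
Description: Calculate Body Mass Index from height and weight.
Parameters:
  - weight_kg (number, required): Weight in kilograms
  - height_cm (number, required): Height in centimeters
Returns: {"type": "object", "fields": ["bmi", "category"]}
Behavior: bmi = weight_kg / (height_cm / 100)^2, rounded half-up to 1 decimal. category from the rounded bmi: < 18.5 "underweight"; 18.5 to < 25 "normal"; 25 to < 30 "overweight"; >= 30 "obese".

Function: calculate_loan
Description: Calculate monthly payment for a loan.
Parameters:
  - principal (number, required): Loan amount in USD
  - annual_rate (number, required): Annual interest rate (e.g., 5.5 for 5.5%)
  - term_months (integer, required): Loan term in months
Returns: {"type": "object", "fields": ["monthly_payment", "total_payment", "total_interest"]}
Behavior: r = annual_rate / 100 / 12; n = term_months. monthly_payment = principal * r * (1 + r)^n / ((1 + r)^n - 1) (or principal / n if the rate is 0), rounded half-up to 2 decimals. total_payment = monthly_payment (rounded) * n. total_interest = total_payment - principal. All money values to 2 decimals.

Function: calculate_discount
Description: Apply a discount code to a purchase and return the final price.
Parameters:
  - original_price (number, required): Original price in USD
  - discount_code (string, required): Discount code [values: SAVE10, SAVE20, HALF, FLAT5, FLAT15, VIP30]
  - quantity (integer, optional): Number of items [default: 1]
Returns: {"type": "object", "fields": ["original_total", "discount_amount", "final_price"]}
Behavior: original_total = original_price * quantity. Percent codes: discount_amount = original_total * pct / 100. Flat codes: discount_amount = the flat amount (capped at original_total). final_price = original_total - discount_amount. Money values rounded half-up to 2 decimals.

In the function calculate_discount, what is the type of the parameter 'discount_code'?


The calculate_discount spec declares:
  - discount_code (string, required): Discount code [values: SAVE10, SAVE20, HALF, FLAT5, FLAT15, VIP30]
Type:
string


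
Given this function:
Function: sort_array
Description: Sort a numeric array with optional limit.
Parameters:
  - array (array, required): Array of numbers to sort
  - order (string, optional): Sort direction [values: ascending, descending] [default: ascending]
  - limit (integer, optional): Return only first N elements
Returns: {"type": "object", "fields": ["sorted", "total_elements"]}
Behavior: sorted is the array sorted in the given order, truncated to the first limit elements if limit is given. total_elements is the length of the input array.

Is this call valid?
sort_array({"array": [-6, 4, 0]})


Checking all required parameters present and types match... All valid.
Valid


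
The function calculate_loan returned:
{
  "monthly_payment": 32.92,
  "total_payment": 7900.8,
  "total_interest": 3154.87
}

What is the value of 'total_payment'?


7900.8


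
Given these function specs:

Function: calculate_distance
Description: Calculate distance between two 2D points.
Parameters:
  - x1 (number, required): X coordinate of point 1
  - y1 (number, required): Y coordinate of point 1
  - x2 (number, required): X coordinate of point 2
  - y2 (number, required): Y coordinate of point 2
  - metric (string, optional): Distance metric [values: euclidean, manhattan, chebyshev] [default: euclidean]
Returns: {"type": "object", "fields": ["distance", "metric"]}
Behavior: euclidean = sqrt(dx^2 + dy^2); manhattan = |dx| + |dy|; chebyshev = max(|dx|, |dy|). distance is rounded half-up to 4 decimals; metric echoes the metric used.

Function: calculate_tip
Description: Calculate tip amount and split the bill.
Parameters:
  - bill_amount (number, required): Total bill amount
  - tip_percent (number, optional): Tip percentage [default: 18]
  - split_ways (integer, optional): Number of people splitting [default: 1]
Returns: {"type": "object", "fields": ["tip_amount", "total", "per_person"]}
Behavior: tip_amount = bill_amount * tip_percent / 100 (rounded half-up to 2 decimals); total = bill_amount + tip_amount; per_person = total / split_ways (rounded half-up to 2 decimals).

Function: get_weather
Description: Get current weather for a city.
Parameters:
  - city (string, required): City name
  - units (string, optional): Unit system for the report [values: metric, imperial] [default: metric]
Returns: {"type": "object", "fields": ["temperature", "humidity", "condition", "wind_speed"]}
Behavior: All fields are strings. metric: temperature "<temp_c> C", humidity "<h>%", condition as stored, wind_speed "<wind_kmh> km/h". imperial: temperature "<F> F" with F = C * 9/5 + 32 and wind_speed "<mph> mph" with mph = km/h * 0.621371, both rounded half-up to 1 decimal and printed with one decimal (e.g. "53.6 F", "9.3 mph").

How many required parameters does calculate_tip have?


Parameters of calculate_tip: bill_amount (required), tip_percent (optional), split_ways (optional)
Required count:
1


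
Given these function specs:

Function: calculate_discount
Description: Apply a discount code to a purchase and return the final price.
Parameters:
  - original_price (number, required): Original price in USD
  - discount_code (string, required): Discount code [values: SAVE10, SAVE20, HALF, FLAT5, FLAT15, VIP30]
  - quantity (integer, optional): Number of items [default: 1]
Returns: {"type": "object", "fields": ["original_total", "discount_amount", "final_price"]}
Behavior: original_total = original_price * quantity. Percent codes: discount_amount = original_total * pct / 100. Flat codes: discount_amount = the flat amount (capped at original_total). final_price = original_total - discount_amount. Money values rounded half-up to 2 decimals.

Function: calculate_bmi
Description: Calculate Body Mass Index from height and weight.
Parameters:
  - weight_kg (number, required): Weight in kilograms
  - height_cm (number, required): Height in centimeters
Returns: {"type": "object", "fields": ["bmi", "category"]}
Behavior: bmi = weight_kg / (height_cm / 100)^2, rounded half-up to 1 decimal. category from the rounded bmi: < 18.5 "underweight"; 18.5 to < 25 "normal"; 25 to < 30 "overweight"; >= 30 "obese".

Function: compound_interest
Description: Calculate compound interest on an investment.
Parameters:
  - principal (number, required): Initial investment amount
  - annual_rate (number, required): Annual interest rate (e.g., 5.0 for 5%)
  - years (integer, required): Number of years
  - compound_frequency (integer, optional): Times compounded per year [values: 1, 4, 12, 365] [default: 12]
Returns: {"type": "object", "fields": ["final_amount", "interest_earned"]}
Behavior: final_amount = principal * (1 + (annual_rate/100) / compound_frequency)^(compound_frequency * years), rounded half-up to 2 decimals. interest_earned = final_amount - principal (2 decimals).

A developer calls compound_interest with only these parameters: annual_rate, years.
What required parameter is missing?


Required parameters: principal, annual_rate, years
Provided: annual_rate, years
Missing: principal
principal


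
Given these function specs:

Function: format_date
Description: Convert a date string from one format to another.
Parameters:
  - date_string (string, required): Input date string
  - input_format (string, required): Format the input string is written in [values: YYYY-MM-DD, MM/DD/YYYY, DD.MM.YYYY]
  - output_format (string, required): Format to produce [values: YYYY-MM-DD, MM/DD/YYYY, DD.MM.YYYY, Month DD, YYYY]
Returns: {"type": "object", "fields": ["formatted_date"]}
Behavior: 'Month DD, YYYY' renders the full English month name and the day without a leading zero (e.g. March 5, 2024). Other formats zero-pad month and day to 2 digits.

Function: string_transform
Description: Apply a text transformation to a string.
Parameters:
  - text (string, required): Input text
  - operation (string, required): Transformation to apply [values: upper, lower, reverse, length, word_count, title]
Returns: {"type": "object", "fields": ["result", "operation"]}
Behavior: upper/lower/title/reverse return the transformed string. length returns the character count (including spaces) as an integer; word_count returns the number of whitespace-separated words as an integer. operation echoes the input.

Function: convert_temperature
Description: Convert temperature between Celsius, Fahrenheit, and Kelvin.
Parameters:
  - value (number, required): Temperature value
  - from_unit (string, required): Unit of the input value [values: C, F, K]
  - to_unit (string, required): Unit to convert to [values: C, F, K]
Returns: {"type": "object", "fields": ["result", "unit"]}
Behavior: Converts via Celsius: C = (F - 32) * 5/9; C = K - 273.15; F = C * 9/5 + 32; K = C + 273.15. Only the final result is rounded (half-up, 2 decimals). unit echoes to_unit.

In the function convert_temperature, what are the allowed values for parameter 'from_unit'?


The convert_temperature spec declares:
  - from_unit (string, required): Unit of the input value [values: C, F, K]
Allowed values:
C, F, K


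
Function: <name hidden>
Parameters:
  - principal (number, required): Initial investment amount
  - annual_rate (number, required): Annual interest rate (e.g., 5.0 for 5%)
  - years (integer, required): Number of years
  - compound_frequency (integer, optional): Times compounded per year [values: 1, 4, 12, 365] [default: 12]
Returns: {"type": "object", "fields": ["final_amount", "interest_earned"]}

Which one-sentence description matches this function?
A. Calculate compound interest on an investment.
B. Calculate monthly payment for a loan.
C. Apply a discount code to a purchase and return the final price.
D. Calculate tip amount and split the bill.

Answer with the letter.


Parameters principal, annual_rate, years, compound_frequency and return ["final_amount", "interest_earned"] fit: Calculate compound interest on an investment.
A


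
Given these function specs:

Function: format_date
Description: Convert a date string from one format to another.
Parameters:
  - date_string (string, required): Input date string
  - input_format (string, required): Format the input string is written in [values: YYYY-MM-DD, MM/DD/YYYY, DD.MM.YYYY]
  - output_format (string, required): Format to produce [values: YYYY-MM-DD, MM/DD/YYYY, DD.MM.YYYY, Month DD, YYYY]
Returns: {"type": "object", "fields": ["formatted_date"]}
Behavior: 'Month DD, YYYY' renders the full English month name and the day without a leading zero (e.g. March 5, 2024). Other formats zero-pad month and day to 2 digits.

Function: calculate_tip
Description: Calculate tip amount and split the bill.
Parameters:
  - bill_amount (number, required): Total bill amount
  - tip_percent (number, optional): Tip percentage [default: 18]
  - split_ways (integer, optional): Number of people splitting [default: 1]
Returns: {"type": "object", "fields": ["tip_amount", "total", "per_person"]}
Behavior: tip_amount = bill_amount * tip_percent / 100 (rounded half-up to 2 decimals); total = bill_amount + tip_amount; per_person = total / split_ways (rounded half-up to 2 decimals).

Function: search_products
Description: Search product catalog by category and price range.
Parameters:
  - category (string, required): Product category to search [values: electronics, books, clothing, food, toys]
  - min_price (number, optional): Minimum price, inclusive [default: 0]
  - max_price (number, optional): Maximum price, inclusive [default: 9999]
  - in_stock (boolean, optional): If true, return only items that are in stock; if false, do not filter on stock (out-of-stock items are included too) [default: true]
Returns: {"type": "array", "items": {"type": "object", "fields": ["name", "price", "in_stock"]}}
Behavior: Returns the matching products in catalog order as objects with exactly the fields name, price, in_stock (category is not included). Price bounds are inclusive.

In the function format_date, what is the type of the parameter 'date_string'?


The format_date spec declares:
  - date_string (string, required): Input date string
Type:
string


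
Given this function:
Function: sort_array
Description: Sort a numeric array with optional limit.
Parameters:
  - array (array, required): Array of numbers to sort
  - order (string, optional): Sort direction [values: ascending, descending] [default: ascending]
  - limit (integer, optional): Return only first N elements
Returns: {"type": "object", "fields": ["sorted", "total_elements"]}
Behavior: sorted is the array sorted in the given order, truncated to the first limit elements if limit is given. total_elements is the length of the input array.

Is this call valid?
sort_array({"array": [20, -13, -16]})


Checking all required parameters present and types match... All valid.
Valid


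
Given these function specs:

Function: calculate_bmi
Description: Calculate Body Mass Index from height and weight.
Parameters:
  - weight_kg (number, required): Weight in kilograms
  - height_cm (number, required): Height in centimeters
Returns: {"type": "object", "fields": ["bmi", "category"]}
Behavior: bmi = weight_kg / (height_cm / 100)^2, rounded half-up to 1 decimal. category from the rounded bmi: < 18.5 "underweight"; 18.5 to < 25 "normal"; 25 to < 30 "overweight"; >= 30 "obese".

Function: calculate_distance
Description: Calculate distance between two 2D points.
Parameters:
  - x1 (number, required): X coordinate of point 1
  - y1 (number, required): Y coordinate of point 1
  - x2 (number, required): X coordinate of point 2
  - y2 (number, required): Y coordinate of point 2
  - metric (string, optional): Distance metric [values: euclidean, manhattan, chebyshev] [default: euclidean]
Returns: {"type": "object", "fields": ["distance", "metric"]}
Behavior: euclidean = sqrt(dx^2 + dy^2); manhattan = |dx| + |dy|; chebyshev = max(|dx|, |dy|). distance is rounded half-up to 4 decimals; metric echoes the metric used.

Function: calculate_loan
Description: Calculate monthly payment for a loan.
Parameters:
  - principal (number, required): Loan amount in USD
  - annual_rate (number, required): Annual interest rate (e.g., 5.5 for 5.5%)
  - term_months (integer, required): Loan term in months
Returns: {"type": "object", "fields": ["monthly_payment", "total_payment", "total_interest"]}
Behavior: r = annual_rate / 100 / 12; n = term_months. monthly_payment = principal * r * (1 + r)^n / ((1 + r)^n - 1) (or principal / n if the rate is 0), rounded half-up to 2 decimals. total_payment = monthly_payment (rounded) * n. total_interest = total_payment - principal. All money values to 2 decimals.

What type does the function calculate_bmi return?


The calculate_bmi spec declares Returns: {"type": "object", "fields": ["bmi", "category"]}
Type:
object


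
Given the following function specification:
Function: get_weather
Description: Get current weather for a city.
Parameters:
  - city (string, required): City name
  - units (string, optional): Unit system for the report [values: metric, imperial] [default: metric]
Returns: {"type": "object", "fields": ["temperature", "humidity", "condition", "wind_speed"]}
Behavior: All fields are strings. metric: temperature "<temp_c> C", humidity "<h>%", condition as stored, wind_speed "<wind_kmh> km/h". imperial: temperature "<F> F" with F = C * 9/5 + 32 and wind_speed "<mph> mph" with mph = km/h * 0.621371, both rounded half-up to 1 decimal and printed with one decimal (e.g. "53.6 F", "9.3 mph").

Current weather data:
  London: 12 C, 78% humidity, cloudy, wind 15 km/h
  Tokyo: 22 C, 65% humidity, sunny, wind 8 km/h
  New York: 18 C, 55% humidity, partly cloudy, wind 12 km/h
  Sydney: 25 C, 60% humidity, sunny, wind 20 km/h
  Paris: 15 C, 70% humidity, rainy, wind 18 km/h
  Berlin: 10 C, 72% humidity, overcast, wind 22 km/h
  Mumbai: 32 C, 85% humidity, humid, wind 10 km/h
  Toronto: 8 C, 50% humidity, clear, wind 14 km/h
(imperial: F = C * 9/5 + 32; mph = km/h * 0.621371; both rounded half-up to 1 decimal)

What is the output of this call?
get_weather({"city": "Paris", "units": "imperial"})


Paris record: 15 C, 70%, rainy, 18 km/h
imperial: temperature = 15 * 9/5 + 32 = 59 -> 59.0 F
imperial: wind_speed = 18 * 0.621371 = 11.184678 -> 11.2 mph
Output:
{"temperature": "59.0 F", "humidity": "70%", "condition": "rainy", "wind_speed": "11.2 mph"}


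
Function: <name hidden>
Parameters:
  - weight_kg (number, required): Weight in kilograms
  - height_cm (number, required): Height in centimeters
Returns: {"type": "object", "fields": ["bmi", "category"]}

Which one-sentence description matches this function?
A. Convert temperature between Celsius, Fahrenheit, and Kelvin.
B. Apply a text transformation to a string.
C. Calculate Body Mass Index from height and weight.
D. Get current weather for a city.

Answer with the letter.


Parameters weight_kg, height_cm and return ["bmi", "category"] fit: Calculate Body Mass Index from height and weight.
C


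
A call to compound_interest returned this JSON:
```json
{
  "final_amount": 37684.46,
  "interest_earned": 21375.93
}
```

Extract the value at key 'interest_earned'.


21375.93


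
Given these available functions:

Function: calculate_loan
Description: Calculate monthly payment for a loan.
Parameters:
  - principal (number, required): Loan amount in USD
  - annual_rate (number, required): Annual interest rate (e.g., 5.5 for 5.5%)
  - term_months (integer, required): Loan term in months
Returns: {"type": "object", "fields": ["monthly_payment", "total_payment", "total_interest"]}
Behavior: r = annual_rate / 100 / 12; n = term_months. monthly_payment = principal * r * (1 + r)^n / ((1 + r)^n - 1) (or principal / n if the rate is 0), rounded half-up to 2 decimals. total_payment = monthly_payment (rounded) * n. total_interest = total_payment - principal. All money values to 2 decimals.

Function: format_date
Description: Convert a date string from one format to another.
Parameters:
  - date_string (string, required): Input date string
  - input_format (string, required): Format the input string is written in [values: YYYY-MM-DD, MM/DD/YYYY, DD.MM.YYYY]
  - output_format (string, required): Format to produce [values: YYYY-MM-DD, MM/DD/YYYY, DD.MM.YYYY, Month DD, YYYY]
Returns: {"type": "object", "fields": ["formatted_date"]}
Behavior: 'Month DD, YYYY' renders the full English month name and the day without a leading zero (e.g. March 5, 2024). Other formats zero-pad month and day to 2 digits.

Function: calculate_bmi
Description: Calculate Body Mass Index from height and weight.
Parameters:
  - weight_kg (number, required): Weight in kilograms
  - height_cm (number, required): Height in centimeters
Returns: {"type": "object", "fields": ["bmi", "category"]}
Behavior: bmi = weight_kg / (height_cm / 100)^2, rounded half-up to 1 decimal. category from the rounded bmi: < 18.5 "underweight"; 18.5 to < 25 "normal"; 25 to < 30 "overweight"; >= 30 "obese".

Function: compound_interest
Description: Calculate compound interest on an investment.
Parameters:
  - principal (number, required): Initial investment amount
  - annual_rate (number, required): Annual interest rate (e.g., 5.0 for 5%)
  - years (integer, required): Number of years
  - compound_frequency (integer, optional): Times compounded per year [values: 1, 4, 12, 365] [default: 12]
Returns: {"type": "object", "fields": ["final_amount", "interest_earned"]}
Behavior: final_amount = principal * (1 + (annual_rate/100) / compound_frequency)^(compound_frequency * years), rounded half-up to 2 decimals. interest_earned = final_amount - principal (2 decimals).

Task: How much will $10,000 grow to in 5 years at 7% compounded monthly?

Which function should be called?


The task needs a function whose description is: Calculate compound interest on an investment.
compound_interest


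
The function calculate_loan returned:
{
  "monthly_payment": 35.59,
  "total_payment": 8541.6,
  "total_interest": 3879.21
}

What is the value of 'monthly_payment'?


35.59


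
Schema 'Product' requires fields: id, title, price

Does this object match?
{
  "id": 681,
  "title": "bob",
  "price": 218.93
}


Checking required fields... All present.
Valid - all required fields present


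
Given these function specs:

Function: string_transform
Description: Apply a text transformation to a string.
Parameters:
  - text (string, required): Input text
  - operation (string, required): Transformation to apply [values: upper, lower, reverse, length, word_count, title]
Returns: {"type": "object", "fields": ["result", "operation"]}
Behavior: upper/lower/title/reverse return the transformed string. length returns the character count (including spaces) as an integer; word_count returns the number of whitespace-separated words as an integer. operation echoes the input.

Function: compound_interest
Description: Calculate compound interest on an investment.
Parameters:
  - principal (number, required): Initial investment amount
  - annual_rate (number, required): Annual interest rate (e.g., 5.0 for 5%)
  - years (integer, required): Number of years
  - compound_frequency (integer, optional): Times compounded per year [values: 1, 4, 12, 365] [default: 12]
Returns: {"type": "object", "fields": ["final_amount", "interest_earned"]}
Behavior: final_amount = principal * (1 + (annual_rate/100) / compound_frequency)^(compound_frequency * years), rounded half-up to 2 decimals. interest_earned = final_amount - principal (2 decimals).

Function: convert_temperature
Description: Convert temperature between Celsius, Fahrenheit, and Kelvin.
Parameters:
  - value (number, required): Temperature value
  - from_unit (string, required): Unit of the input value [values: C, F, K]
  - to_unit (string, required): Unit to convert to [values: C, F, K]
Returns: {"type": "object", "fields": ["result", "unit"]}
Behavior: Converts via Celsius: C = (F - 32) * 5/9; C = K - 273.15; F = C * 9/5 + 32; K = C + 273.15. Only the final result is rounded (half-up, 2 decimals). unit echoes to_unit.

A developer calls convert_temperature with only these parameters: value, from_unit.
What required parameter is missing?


Required parameters: value, from_unit, to_unit
Provided: value, from_unit
Missing: to_unit
to_unit


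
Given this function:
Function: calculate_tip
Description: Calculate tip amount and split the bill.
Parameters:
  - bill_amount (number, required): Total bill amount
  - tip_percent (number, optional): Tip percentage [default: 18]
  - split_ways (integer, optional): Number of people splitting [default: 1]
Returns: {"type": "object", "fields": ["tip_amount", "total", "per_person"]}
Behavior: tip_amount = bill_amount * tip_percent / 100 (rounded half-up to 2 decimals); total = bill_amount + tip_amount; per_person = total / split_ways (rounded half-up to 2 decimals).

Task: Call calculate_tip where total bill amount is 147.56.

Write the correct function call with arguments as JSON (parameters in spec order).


Mapping each described value to its parameter name:
  'Total bill amount' -> bill_amount = 147.56
calculate_tip({"bill_amount": 147.56})


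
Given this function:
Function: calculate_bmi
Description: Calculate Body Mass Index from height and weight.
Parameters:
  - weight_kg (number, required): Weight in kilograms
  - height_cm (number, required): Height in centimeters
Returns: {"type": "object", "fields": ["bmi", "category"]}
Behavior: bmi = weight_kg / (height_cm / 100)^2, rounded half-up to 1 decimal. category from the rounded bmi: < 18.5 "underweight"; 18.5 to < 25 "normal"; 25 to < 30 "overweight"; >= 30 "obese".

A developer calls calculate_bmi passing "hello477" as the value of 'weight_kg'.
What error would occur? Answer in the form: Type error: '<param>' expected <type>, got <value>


Spec: 'weight_kg' is declared as number; "hello477" is a string.
Type error: 'weight_kg' expected number, got "hello477"


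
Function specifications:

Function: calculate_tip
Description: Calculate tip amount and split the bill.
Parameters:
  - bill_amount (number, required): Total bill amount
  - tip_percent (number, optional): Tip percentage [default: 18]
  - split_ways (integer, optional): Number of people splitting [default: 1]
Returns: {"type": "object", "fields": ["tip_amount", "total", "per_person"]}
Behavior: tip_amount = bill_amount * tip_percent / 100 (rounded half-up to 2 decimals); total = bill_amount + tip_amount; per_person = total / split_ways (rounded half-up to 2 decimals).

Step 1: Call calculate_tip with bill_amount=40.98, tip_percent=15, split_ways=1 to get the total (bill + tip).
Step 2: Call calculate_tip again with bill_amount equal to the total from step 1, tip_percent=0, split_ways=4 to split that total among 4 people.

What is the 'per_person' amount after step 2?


Step 1: calculate_tip(bill_amount=40.98, tip_percent=15, split_ways=1)
  tip_amount = 40.98 * 15/100 = 6.147 -> 6.15
  total = 40.98 + 6.15 = 47.13
  per_person = 47.13 / 1 = 47.13 -> 47.13
  -> total = 47.13
Step 2: calculate_tip(bill_amount=47.13, tip_percent=0, split_ways=4)
  tip_amount = 47.13 * 0/100 = 0 -> 0.00
  total = 47.13 + 0.00 = 47.13
  per_person = 47.13 / 4 = 11.7825 -> 11.78
  -> per_person = 11.78
$11.78


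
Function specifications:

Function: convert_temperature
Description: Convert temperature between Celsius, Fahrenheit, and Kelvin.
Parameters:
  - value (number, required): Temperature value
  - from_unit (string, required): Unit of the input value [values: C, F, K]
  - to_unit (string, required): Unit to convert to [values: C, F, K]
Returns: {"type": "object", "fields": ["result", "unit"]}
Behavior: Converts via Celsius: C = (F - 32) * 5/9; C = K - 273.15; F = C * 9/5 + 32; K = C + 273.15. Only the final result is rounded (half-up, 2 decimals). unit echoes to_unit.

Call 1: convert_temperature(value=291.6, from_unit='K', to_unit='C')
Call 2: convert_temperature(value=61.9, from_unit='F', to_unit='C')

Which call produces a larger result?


Call 1:
  To C: 291.6 - 273.15 = 18.45
  Target is C: 18.45
  Round to 2 decimals: 18.45
  -> 18.45 C
Call 2:
  To C: (61.9 - 32) * 5/9 = 16.611111
  Target is C: 16.611111
  Round to 2 decimals: 16.61
  -> 16.61 C
Call 1 (18.45 C)


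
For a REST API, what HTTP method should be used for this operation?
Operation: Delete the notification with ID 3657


GET = read, POST = create, PUT = update/replace, DELETE = remove
This operation is a removal.
DELETE


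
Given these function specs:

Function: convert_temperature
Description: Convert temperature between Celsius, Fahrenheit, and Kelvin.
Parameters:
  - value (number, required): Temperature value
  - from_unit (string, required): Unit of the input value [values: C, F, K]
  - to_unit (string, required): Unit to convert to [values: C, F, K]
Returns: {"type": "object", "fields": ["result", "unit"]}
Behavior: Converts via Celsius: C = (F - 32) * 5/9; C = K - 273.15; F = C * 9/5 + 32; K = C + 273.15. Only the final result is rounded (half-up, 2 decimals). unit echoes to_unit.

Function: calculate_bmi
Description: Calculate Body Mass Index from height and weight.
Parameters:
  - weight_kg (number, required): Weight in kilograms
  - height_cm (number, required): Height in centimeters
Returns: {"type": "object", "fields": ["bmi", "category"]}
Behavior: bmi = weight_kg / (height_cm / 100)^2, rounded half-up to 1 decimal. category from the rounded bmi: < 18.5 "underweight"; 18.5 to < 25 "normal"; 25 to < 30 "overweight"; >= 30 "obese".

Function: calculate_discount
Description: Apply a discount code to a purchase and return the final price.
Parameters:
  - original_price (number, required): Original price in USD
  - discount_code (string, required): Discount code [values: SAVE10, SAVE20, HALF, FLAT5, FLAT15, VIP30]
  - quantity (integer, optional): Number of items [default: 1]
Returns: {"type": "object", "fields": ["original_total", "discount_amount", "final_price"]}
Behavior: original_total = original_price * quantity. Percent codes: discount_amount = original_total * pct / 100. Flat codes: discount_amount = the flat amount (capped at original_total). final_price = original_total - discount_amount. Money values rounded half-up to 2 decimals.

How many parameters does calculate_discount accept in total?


Parameters of calculate_discount: original_price (required), discount_code (required), quantity (optional)
Total:
3


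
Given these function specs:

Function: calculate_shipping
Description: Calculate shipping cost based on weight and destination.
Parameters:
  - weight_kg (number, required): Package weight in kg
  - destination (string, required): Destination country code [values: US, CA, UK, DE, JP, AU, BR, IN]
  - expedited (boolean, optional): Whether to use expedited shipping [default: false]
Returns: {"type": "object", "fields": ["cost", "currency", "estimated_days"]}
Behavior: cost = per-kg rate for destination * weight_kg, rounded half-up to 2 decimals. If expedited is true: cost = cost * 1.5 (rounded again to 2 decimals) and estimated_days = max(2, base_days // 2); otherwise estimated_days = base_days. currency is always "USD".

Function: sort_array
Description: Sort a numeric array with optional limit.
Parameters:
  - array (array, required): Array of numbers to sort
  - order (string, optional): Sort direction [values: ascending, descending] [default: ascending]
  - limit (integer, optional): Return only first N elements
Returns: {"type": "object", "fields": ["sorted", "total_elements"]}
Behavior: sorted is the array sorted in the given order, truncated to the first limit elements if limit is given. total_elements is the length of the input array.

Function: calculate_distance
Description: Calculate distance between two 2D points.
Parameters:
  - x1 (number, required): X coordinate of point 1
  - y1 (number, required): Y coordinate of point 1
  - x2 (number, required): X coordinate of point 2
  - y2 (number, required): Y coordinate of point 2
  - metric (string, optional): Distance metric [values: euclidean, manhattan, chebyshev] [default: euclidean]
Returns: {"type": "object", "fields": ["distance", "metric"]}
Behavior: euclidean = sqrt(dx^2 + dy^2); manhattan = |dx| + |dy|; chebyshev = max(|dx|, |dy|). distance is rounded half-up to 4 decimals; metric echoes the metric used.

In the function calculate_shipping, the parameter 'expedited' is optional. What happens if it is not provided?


The calculate_shipping spec declares:
  - expedited (boolean, optional): Whether to use expedited shipping [default: false]
It defaults to false


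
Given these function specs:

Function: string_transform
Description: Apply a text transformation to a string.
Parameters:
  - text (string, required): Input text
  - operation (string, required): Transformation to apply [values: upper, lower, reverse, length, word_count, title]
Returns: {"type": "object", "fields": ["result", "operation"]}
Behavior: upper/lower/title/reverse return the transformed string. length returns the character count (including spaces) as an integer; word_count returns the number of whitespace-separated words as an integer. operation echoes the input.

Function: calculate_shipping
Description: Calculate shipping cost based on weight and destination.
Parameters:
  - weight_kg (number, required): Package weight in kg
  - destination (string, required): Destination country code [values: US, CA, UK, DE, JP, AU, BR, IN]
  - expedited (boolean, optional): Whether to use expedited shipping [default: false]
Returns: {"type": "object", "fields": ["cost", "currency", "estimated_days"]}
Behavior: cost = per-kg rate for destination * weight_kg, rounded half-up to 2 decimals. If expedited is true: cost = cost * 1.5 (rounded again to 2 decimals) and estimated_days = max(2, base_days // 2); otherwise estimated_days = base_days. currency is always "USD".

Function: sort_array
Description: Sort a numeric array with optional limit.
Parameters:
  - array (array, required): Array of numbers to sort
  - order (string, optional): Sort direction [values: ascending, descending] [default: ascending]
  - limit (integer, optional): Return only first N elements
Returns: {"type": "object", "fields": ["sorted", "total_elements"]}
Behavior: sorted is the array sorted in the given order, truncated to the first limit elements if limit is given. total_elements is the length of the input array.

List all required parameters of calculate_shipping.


Parameters of calculate_shipping and their required/optional flag:
  weight_kg: required
  destination: required
  expedited: optional
destination, weight_kg
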